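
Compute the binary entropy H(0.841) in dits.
0.1902 dits

The binary entropy function is:
H(p) = -p log(p) - (1-p) log(1-p)

H(0.841) = -0.841 × log_10(0.841) - 0.159 × log_10(0.159)
H(0.841) = 0.1902 dits

Note: Binary entropy is maximized at p=0.5 (H=1 bit) and minimized at p=0 or p=1 (H=0).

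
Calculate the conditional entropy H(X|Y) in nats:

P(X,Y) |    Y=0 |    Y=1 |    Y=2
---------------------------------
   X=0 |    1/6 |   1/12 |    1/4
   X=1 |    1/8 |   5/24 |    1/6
0.6541 nats

Using the chain rule: H(X|Y) = H(X,Y) - H(Y)

First, compute H(X,Y) = 1.7376 nats

Marginal P(Y) = (7/24, 7/24, 5/12)
H(Y) = 1.0835 nats

H(X|Y) = H(X,Y) - H(Y) = 1.7376 - 1.0835 = 0.6541 nats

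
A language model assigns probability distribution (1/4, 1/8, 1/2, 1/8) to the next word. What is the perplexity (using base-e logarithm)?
3.3636

Perplexity is e^H (or exp(H) for natural log).

First, H = -Σ p log p = 1.2130 nats
Perplexity = e^1.2130 = 3.3636

Interpretation: The model's uncertainty is equivalent to choosing uniformly among 3.4 options.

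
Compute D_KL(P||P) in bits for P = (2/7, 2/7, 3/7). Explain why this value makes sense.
0.0000 bits

KL divergence satisfies the Gibbs inequality: D_KL(P||Q) ≥ 0 for all distributions P, Q.

D_KL(P||Q) = Σ p(x) log(p(x)/q(x))
Each term is p(x) × log_2(p(x)/p(x)) = p(x) × log_2(1) = 0, so the sum is 0.
D_KL(P||Q) = 0.0000 bits

When P = Q, the KL divergence is exactly 0, as there is no 'divergence' between identical distributions.

This non-negativity is a fundamental property: relative entropy cannot be negative because it measures how different Q is from P.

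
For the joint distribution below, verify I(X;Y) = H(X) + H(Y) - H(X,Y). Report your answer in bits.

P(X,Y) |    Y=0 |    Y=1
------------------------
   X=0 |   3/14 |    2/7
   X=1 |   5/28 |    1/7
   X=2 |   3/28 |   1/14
I(X;Y) = 0.0154 bits

Mutual information has multiple equivalent forms:
- I(X;Y) = H(X) - H(X|Y)
- I(X;Y) = H(Y) - H(Y|X)
- I(X;Y) = H(X) + H(Y) - H(X,Y)

Computing all quantities:
H(X) = 1.4701, H(Y) = 1.0000, H(X,Y) = 2.4547
H(X|Y) = 1.4547, H(Y|X) = 0.9846

Verification:
H(X) - H(X|Y) = 1.4701 - 1.4547 = 0.0154
H(Y) - H(Y|X) = 1.0000 - 0.9846 = 0.0154
H(X) + H(Y) - H(X,Y) = 1.4701 + 1.0000 - 2.4547 = 0.0154

All forms give I(X;Y) = 0.0154 bits. ✓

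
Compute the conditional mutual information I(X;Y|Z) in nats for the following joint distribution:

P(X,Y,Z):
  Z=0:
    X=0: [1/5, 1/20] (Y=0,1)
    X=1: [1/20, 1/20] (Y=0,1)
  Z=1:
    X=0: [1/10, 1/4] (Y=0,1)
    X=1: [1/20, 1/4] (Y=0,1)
0.0215 nats

Conditional mutual information: I(X;Y|Z) = H(X|Z) + H(Y|Z) - H(X,Y|Z)

H(Z) = 0.6474
H(X,Z) = 1.3055 → H(X|Z) = 0.6580
H(Y,Z) = 1.2080 → H(Y|Z) = 0.5605
H(X,Y,Z) = 1.8444 → H(X,Y|Z) = 1.1970

I(X;Y|Z) = 0.6580 + 0.5605 - 1.1970 = 0.0215 nats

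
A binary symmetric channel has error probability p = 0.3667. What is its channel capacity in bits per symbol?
0.0519 bits

For a binary symmetric channel (BSC) with error probability p:
Capacity C = 1 - H(p) bits per symbol

where H(p) = -p log₂(p) - (1-p) log₂(1-p) is the binary entropy function.

H(0.3667) = 0.9481 bits
C = 1 - 0.9481 = 0.0519 bits per symbol

This means we can reliably transmit up to 0.0519 bits of information per channel use.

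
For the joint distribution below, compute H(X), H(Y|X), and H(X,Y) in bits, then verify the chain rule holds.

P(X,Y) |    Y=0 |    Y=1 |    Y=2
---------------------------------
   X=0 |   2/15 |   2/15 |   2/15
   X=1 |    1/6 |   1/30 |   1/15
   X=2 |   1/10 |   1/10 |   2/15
H(X,Y) = 3.0696, H(X) = 1.5656, H(Y|X) = 1.5040 (all in bits)

Chain rule: H(X,Y) = H(X) + H(Y|X)

Left side — joint entropy directly:
H(X,Y) = -Σ p(x,y) log p(x,y) = 3.0696 bits

Right side — compute H(Y|X) from the conditional distributions:
P(X) = (2/5, 4/15, 1/3), so H(X) = 1.5656 bits
H(Y|X) = Σ_x P(X=x) · H(Y|X=x):
  P(Y|X=0) = (1/3, 1/3, 1/3), H(Y|X=0) = 1.5850, weight P(X=0) = 2/5
  P(Y|X=1) = (5/8, 1/8, 1/4), H(Y|X=1) = 1.2988, weight P(X=1) = 4/15
  P(Y|X=2) = (3/10, 3/10, 2/5), H(Y|X=2) = 1.5710, weight P(X=2) = 1/3
H(Y|X) = 1.5040 bits

H(X) + H(Y|X) = 1.5656 + 1.5040 = 3.0696 bits

Both sides equal 3.0696 bits. ✓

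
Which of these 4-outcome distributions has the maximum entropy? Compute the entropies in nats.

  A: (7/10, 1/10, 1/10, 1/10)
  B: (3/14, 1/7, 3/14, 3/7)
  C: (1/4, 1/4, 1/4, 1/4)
C

For a discrete distribution over n outcomes, entropy is maximized by the uniform distribution.

Computing entropies:
H(A) = 0.9404 nats
H(B) = 1.3013 nats
H(C) = 1.3863 nats

The uniform distribution (where all probabilities equal 1/4) achieves the maximum entropy of log_e(4) = 1.3863 nats.

Distribution C has the highest entropy.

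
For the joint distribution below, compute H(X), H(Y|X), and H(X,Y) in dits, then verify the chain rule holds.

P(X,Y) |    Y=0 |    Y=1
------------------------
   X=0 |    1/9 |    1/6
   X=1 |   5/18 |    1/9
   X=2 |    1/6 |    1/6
H(X,Y) = 0.7557, H(X) = 0.4731, H(Y|X) = 0.2826 (all in dits)

Chain rule: H(X,Y) = H(X) + H(Y|X)

Left side — joint entropy directly:
H(X,Y) = -Σ p(x,y) log p(x,y) = 0.7557 dits

Right side — compute H(Y|X) from the conditional distributions:
P(X) = (5/18, 7/18, 1/3), so H(X) = 0.4731 dits
H(Y|X) = Σ_x P(X=x) · H(Y|X=x):
  P(Y|X=0) = (2/5, 3/5), H(Y|X=0) = 0.2923, weight P(X=0) = 5/18
  P(Y|X=1) = (5/7, 2/7), H(Y|X=1) = 0.2598, weight P(X=1) = 7/18
  P(Y|X=2) = (1/2, 1/2), H(Y|X=2) = 0.3010, weight P(X=2) = 1/3
H(Y|X) = 0.2826 dits

H(X) + H(Y|X) = 0.4731 + 0.2826 = 0.7557 dits

Both sides equal 0.7557 dits. ✓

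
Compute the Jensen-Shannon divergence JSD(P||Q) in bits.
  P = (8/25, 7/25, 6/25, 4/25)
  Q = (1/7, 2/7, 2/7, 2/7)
0.0395 bits

Jensen-Shannon divergence is:
JSD(P||Q) = 0.5 × D_KL(P||M) + 0.5 × D_KL(Q||M)
where M = 0.5 × (P + Q) is the mixture distribution.

M = 0.5 × (8/25, 7/25, 6/25, 4/25) + 0.5 × (1/7, 2/7, 2/7, 2/7) = (0.231429, 0.282857, 0.262857, 0.222857)

D_KL(P||M) = 0.0375 bits
D_KL(Q||M) = 0.0415 bits

JSD(P||Q) = 0.5 × 0.0375 + 0.5 × 0.0415 = 0.0395 bits

Unlike KL divergence, JSD is symmetric and bounded: 0 ≤ JSD ≤ log(2).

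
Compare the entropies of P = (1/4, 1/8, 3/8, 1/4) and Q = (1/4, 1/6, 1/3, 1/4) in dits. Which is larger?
Q

Computing entropies in dits:
H(P) = 0.5737
H(Q) = 0.5898

Distribution Q has higher entropy.

Intuition: The distribution closer to uniform (more spread out) has higher entropy.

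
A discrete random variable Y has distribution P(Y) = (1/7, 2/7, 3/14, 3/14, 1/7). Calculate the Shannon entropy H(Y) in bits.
2.2709 bits

Shannon entropy is H(X) = -Σ p(x) log p(x).

For P = (1/7, 2/7, 3/14, 3/14, 1/7):
H = -1/7 × log_2(1/7) -2/7 × log_2(2/7) -3/14 × log_2(3/14) -3/14 × log_2(3/14) -1/7 × log_2(1/7)
H = 2.2709 bits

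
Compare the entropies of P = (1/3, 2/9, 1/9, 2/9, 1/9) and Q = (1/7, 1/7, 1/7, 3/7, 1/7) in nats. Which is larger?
P

Computing entropies in nats:
H(P) = 1.5230
H(Q) = 1.4751

Distribution P has higher entropy.

Intuition: The distribution closer to uniform (more spread out) has higher entropy.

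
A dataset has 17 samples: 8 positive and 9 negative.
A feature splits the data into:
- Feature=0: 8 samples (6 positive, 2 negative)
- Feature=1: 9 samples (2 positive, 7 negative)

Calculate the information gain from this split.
0.2111 bits

Information Gain = H(Y) - H(Y|Feature)

Before split:
P(positive) = 8/17 = 0.4706
H(Y) = 0.9975 bits

After split:
Feature=0: H = 0.8113 bits (weight = 8/17)
Feature=1: H = 0.7642 bits (weight = 9/17)
H(Y|Feature) = (8/17)×0.8113 + (9/17)×0.7642 = 0.7864 bits

Information Gain = 0.9975 - 0.7864 = 0.2111 bits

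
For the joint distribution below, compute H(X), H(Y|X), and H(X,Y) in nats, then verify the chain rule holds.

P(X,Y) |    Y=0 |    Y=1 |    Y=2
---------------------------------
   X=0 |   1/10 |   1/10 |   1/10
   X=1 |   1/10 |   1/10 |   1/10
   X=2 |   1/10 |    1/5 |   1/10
H(X,Y) = 2.1640, H(X) = 1.0889, H(Y|X) = 1.0751 (all in nats)

Chain rule: H(X,Y) = H(X) + H(Y|X)

Left side — joint entropy directly:
H(X,Y) = -Σ p(x,y) log p(x,y) = 2.1640 nats

Right side — compute H(Y|X) from the conditional distributions:
P(X) = (3/10, 3/10, 2/5), so H(X) = 1.0889 nats
H(Y|X) = Σ_x P(X=x) · H(Y|X=x):
  P(Y|X=0) = (1/3, 1/3, 1/3), H(Y|X=0) = 1.0986, weight P(X=0) = 3/10
  P(Y|X=1) = (1/3, 1/3, 1/3), H(Y|X=1) = 1.0986, weight P(X=1) = 3/10
  P(Y|X=2) = (1/4, 1/2, 1/4), H(Y|X=2) = 1.0397, weight P(X=2) = 2/5
H(Y|X) = 1.0751 nats

H(X) + H(Y|X) = 1.0889 + 1.0751 = 2.1640 nats

Both sides equal 2.1640 nats. ✓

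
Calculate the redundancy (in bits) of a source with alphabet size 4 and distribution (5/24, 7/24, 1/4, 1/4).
0.0101 bits

Redundancy measures how far a source is from maximum entropy:
R = H_max - H(X)

Maximum entropy for 4 symbols: H_max = log_2(4) = 2.0000 bits
Actual entropy: H(X) = 1.9899 bits
Redundancy: R = 2.0000 - 1.9899 = 0.0101 bits

This redundancy represents potential for compression: the source could be compressed by 0.0101 bits per symbol.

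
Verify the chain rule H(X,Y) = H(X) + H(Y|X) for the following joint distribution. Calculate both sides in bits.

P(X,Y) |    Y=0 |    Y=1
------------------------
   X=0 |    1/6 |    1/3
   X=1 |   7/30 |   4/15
H(X,Y) = 1.9575, H(X) = 1.0000, H(Y|X) = 0.9575 (all in bits)

Chain rule: H(X,Y) = H(X) + H(Y|X)

Left side — joint entropy directly:
H(X,Y) = -Σ p(x,y) log p(x,y) = 1.9575 bits

Right side — compute H(Y|X) from the conditional distributions:
P(X) = (1/2, 1/2), so H(X) = 1.0000 bits
H(Y|X) = Σ_x P(X=x) · H(Y|X=x):
  P(Y|X=0) = (1/3, 2/3), H(Y|X=0) = 0.9183, weight P(X=0) = 1/2
  P(Y|X=1) = (7/15, 8/15), H(Y|X=1) = 0.9968, weight P(X=1) = 1/2
H(Y|X) = 0.9575 bits

H(X) + H(Y|X) = 1.0000 + 0.9575 = 1.9575 bits

Both sides equal 1.9575 bits. ✓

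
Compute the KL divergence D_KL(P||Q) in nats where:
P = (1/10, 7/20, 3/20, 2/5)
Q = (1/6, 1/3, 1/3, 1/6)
0.1964 nats

KL divergence: D_KL(P||Q) = Σ p(x) log(p(x)/q(x))

Computing term by term:
  x=0: 1/10 × log_e[(1/10)/(1/6)] = 1/10 × -0.5108 = -0.0511
  x=1: 7/20 × log_e[(7/20)/(1/3)] = 7/20 × 0.0488 = 0.0171
  x=2: 3/20 × log_e[(3/20)/(1/3)] = 3/20 × -0.7985 = -0.1198
  x=3: 2/5 × log_e[(2/5)/(1/6)] = 2/5 × 0.8755 = 0.3502

D_KL(P||Q) = 0.1964 nats

Note: KL divergence is always non-negative and equals 0 iff P = Q.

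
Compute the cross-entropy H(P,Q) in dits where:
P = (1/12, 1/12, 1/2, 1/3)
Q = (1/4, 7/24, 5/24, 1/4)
0.6361 dits

Cross-entropy: H(P,Q) = -Σ p(x) log q(x)

Alternatively: H(P,Q) = H(P) + D_KL(P||Q)
H(P) = 0.4894 dits
D_KL(P||Q) = 0.1467 dits

H(P,Q) = 0.4894 + 0.1467 = 0.6361 dits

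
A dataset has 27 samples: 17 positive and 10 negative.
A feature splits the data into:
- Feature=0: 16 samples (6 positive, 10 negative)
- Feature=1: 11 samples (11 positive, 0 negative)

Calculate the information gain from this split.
0.3854 bits

Information Gain = H(Y) - H(Y|Feature)

Before split:
P(positive) = 17/27 = 0.6296
H(Y) = 0.9510 bits

After split:
Feature=0: H = 0.9544 bits (weight = 16/27)
Feature=1: H = 0.0000 bits (weight = 11/27)
H(Y|Feature) = (16/27)×0.9544 + (11/27)×0.0000 = 0.5656 bits

Information Gain = 0.9510 - 0.5656 = 0.3854 bits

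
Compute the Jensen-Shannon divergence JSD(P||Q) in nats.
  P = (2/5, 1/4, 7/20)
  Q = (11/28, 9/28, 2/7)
0.0039 nats

Jensen-Shannon divergence is:
JSD(P||Q) = 0.5 × D_KL(P||M) + 0.5 × D_KL(Q||M)
where M = 0.5 × (P + Q) is the mixture distribution.

M = 0.5 × (2/5, 1/4, 7/20) + 0.5 × (11/28, 9/28, 2/7) = (0.396429, 2/7, 0.317857)

D_KL(P||M) = 0.0039 nats
D_KL(Q||M) = 0.0038 nats

JSD(P||Q) = 0.5 × 0.0039 + 0.5 × 0.0038 = 0.0039 nats

Unlike KL divergence, JSD is symmetric and bounded: 0 ≤ JSD ≤ log(2).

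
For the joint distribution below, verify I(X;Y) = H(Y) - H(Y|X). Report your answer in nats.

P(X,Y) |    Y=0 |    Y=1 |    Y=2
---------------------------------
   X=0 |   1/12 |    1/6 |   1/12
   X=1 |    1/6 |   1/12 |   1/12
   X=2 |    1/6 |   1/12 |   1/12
I(X;Y) = 0.0378 nats

Mutual information has multiple equivalent forms:
- I(X;Y) = H(X) - H(X|Y)
- I(X;Y) = H(Y) - H(Y|X)
- I(X;Y) = H(X) + H(Y) - H(X,Y)

Computing all quantities:
H(X) = 1.0986, H(Y) = 1.0776, H(X,Y) = 2.1383
H(X|Y) = 1.0608, H(Y|X) = 1.0397

Verification:
H(X) - H(X|Y) = 1.0986 - 1.0608 = 0.0378
H(Y) - H(Y|X) = 1.0776 - 1.0397 = 0.0378
H(X) + H(Y) - H(X,Y) = 1.0986 + 1.0776 - 2.1383 = 0.0378

All forms give I(X;Y) = 0.0378 nats. ✓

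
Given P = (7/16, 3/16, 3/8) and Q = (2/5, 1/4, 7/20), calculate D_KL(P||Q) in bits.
0.0161 bits

KL divergence: D_KL(P||Q) = Σ p(x) log(p(x)/q(x))

Computing term by term:
  x=0: 7/16 × log_2[(7/16)/(2/5)] = 7/16 × 0.1293 = 0.0566
  x=1: 3/16 × log_2[(3/16)/(1/4)] = 3/16 × -0.4150 = -0.0778
  x=2: 3/8 × log_2[(3/8)/(7/20)] = 3/8 × 0.0995 = 0.0373

D_KL(P||Q) = 0.0161 bits

Note: KL divergence is always non-negative and equals 0 iff P = Q.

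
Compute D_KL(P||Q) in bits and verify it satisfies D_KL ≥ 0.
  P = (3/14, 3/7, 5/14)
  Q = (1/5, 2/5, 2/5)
0.0056 bits

KL divergence satisfies the Gibbs inequality: D_KL(P||Q) ≥ 0 for all distributions P, Q.

D_KL(P||Q) = Σ p(x) log(p(x)/q(x))
Term by term:
  x=0: 3/14 × log_2[(3/14)/(1/5)] = 0.0213
  x=1: 3/7 × log_2[(3/7)/(2/5)] = 0.0427
  x=2: 5/14 × log_2[(5/14)/(2/5)] = -0.0584
D_KL(P||Q) = 0.0056 bits

D_KL(P||Q) = 0.0056 ≥ 0 ✓

This non-negativity is a fundamental property: relative entropy cannot be negative because it measures how different Q is from P.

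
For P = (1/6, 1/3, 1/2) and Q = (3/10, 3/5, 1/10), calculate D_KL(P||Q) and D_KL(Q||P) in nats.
D_KL(P||Q) = 0.5108, D_KL(Q||P) = 0.3681

KL divergence is not symmetric: D_KL(P||Q) ≠ D_KL(Q||P) in general.

D_KL(P||Q) = 0.5108 nats
D_KL(Q||P) = 0.3681 nats

No, they are not equal!

This asymmetry is why KL divergence is not a true distance metric.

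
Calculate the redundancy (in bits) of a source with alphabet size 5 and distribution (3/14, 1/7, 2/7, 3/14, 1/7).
0.0510 bits

Redundancy measures how far a source is from maximum entropy:
R = H_max - H(X)

Maximum entropy for 5 symbols: H_max = log_2(5) = 2.3219 bits
Actual entropy: H(X) = 2.2709 bits
Redundancy: R = 2.3219 - 2.2709 = 0.0510 bits

This redundancy represents potential for compression: the source could be compressed by 0.0510 bits per symbol.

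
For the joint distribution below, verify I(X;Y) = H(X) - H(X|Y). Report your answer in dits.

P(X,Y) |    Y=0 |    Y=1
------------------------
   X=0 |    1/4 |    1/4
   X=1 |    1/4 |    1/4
I(X;Y) = 0.0000 dits

Mutual information has multiple equivalent forms:
- I(X;Y) = H(X) - H(X|Y)
- I(X;Y) = H(Y) - H(Y|X)
- I(X;Y) = H(X) + H(Y) - H(X,Y)

Computing all quantities:
H(X) = 0.3010, H(Y) = 0.3010, H(X,Y) = 0.6021
H(X|Y) = 0.3010, H(Y|X) = 0.3010

Verification:
H(X) - H(X|Y) = 0.3010 - 0.3010 = 0.0000
H(Y) - H(Y|X) = 0.3010 - 0.3010 = 0.0000
H(X) + H(Y) - H(X,Y) = 0.3010 + 0.3010 - 0.6021 = 0.0000

All forms give I(X;Y) = 0.0000 dits. ✓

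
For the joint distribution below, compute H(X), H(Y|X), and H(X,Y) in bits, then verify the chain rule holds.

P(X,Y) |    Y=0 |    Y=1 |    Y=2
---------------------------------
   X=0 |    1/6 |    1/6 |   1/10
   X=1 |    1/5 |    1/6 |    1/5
H(X,Y) = 2.5534, H(X) = 0.9871, H(Y|X) = 1.5663 (all in bits)

Chain rule: H(X,Y) = H(X) + H(Y|X)

Left side — joint entropy directly:
H(X,Y) = -Σ p(x,y) log p(x,y) = 2.5534 bits

Right side — compute H(Y|X) from the conditional distributions:
P(X) = (13/30, 17/30), so H(X) = 0.9871 bits
H(Y|X) = Σ_x P(X=x) · H(Y|X=x):
  P(Y|X=0) = (5/13, 5/13, 3/13), H(Y|X=0) = 1.5486, weight P(X=0) = 13/30
  P(Y|X=1) = (6/17, 5/17, 6/17), H(Y|X=1) = 1.5799, weight P(X=1) = 17/30
H(Y|X) = 1.5663 bits

H(X) + H(Y|X) = 0.9871 + 1.5663 = 2.5534 bits

Both sides equal 2.5534 bits. ✓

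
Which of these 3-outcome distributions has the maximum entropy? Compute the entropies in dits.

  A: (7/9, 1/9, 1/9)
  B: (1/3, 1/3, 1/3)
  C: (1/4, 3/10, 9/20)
B

For a discrete distribution over n outcomes, entropy is maximized by the uniform distribution.

Computing entropies:
H(A) = 0.2969 dits
H(B) = 0.4771 dits
H(C) = 0.4634 dits

The uniform distribution (where all probabilities equal 1/3) achieves the maximum entropy of log_10(3) = 0.4771 dits.

Distribution B has the highest entropy.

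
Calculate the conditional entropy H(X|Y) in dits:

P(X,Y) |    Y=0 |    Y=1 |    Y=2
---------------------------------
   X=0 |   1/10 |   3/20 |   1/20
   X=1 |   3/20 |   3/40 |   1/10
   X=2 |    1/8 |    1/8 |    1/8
0.4618 dits

Using the chain rule: H(X|Y) = H(X,Y) - H(Y)

First, compute H(X,Y) = 0.9353 dits

Marginal P(Y) = (3/8, 7/20, 11/40)
H(Y) = 0.4735 dits

H(X|Y) = H(X,Y) - H(Y) = 0.9353 - 0.4735 = 0.4618 dits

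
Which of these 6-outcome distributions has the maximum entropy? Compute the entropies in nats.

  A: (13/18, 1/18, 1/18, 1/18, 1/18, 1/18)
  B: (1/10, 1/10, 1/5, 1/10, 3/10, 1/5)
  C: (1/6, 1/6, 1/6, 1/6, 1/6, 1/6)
C

For a discrete distribution over n outcomes, entropy is maximized by the uniform distribution.

Computing entropies:
H(A) = 1.0379 nats
H(B) = 1.6957 nats
H(C) = 1.7918 nats

The uniform distribution (where all probabilities equal 1/6) achieves the maximum entropy of log_e(6) = 1.7918 nats.

Distribution C has the highest entropy.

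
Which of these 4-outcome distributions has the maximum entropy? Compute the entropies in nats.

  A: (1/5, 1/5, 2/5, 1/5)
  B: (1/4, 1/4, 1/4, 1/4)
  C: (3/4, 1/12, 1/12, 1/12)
B

For a discrete distribution over n outcomes, entropy is maximized by the uniform distribution.

Computing entropies:
H(A) = 1.3322 nats
H(B) = 1.3863 nats
H(C) = 0.8370 nats

The uniform distribution (where all probabilities equal 1/4) achieves the maximum entropy of log_e(4) = 1.3863 nats.

Distribution B has the highest entropy.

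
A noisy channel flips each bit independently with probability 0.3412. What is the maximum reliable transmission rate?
0.0740 bits

For a binary symmetric channel (BSC) with error probability p:
Capacity C = 1 - H(p) bits per symbol

where H(p) = -p log₂(p) - (1-p) log₂(1-p) is the binary entropy function.

H(0.3412) = 0.9260 bits
C = 1 - 0.9260 = 0.0740 bits per symbol

This means we can reliably transmit up to 0.0740 bits of information per channel use.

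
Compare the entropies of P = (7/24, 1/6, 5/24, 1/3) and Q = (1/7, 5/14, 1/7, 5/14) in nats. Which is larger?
P

Computing entropies in nats:
H(P) = 1.3510
H(Q) = 1.2914

Distribution P has higher entropy.

Intuition: The distribution closer to uniform (more spread out) has higher entropy.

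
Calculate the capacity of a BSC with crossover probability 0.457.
0.0053 bits

For a binary symmetric channel (BSC) with error probability p:
Capacity C = 1 - H(p) bits per symbol

where H(p) = -p log₂(p) - (1-p) log₂(1-p) is the binary entropy function.

H(0.457) = 0.9947 bits
C = 1 - 0.9947 = 0.0053 bits per symbol

This means we can reliably transmit up to 0.0053 bits of information per channel use.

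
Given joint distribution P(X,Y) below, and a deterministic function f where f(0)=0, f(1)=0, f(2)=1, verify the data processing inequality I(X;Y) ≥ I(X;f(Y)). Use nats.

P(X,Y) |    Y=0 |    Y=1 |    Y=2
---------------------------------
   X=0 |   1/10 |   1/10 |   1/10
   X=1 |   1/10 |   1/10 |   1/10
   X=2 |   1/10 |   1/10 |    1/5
I(X;Y) = 0.0138, I(X;f(Y)) = 0.0138, inequality holds: 0.0138 ≥ 0.0138

Data Processing Inequality: For any Markov chain X → Y → Z, we have I(X;Y) ≥ I(X;Z).

Here Z = f(Y) is a deterministic function of Y, forming X → Y → Z.

Original I(X;Y) = 0.0138 nats

After applying f:
P(X,Z) where Z=f(Y):
- P(X,Z=0) = P(X,Y=0) + P(X,Y=1)
- P(X,Z=1) = P(X,Y=2)

I(X;Z) = I(X;f(Y)) = 0.0138 nats

Verification: 0.0138 ≥ 0.0138 ✓

Information cannot be created by processing; the function f can only lose information about X.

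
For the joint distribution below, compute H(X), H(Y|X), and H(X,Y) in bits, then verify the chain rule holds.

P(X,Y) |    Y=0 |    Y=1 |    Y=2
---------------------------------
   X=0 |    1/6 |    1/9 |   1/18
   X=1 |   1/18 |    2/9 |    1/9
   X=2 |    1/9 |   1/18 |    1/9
H(X,Y) = 3.0169, H(X) = 1.5715, H(Y|X) = 1.4453 (all in bits)

Chain rule: H(X,Y) = H(X) + H(Y|X)

Left side — joint entropy directly:
H(X,Y) = -Σ p(x,y) log p(x,y) = 3.0169 bits

Right side — compute H(Y|X) from the conditional distributions:
P(X) = (1/3, 7/18, 5/18), so H(X) = 1.5715 bits
H(Y|X) = Σ_x P(X=x) · H(Y|X=x):
  P(Y|X=0) = (1/2, 1/3, 1/6), H(Y|X=0) = 1.4591, weight P(X=0) = 1/3
  P(Y|X=1) = (1/7, 4/7, 2/7), H(Y|X=1) = 1.3788, weight P(X=1) = 7/18
  P(Y|X=2) = (2/5, 1/5, 2/5), H(Y|X=2) = 1.5219, weight P(X=2) = 5/18
H(Y|X) = 1.4453 bits

H(X) + H(Y|X) = 1.5715 + 1.4453 = 3.0169 bits

Both sides equal 3.0169 bits. ✓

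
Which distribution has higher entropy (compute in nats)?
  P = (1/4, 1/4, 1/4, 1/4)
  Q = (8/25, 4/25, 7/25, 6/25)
P

Computing entropies in nats:
H(P) = 1.3863
H(Q) = 1.3568

Distribution P has higher entropy.

Intuition: The distribution closer to uniform (more spread out) has higher entropy.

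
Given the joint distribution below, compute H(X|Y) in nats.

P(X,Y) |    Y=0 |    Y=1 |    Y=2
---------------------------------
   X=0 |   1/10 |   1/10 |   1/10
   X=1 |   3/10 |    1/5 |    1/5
0.6068 nats

Using the chain rule: H(X|Y) = H(X,Y) - H(Y)

First, compute H(X,Y) = 1.6957 nats

Marginal P(Y) = (2/5, 3/10, 3/10)
H(Y) = 1.0889 nats

H(X|Y) = H(X,Y) - H(Y) = 1.6957 - 1.0889 = 0.6068 nats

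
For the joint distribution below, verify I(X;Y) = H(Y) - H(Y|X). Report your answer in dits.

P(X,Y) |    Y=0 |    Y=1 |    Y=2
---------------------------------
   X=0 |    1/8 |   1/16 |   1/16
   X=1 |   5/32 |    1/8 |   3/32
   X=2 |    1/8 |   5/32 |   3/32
I(X;Y) = 0.0050 dits

Mutual information has multiple equivalent forms:
- I(X;Y) = H(X) - H(X|Y)
- I(X;Y) = H(Y) - H(Y|X)
- I(X;Y) = H(X) + H(Y) - H(X,Y)

Computing all quantities:
H(X) = 0.4700, H(Y) = 0.4689, H(X,Y) = 0.9339
H(X|Y) = 0.4650, H(Y|X) = 0.4639

Verification:
H(X) - H(X|Y) = 0.4700 - 0.4650 = 0.0050
H(Y) - H(Y|X) = 0.4689 - 0.4639 = 0.0050
H(X) + H(Y) - H(X,Y) = 0.4700 + 0.4689 - 0.9339 = 0.0050

All forms give I(X;Y) = 0.0050 dits. ✓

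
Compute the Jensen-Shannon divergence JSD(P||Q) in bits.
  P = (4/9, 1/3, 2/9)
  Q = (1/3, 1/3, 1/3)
0.0138 bits

Jensen-Shannon divergence is:
JSD(P||Q) = 0.5 × D_KL(P||M) + 0.5 × D_KL(Q||M)
where M = 0.5 × (P + Q) is the mixture distribution.

M = 0.5 × (4/9, 1/3, 2/9) + 0.5 × (1/3, 1/3, 1/3) = (7/18, 1/3, 5/18)

D_KL(P||M) = 0.0141 bits
D_KL(Q||M) = 0.0135 bits

JSD(P||Q) = 0.5 × 0.0141 + 0.5 × 0.0135 = 0.0138 bits

Unlike KL divergence, JSD is symmetric and bounded: 0 ≤ JSD ≤ log(2).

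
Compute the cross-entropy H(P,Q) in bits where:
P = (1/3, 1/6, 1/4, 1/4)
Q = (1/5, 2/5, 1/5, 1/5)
2.1553 bits

Cross-entropy: H(P,Q) = -Σ p(x) log q(x)

Alternatively: H(P,Q) = H(P) + D_KL(P||Q)
H(P) = 1.9591 bits
D_KL(P||Q) = 0.1961 bits

H(P,Q) = 1.9591 + 0.1961 = 2.1553 bits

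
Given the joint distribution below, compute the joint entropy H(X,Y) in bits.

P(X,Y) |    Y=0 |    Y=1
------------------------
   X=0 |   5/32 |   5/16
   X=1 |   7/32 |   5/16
1.9469 bits

Joint entropy is H(X,Y) = -Σ_{x,y} p(x,y) log p(x,y).

Summing over all non-zero entries:
H(X,Y) = -[5/32·log_2(5/32) + 5/16·log_2(5/16) + 7/32·log_2(7/32) + 5/16·log_2(5/16)]
H(X,Y) = 1.9469 bits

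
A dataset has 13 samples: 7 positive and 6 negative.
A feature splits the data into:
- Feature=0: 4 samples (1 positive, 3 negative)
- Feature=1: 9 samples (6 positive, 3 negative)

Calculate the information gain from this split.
0.1104 bits

Information Gain = H(Y) - H(Y|Feature)

Before split:
P(positive) = 7/13 = 0.5385
H(Y) = 0.9957 bits

After split:
Feature=0: H = 0.8113 bits (weight = 4/13)
Feature=1: H = 0.9183 bits (weight = 9/13)
H(Y|Feature) = (4/13)×0.8113 + (9/13)×0.9183 = 0.8854 bits

Information Gain = 0.9957 - 0.8854 = 0.1104 bits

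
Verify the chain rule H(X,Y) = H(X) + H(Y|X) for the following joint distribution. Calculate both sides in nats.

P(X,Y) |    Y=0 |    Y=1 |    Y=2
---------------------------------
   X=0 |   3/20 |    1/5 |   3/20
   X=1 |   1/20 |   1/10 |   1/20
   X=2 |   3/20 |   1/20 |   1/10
H(X,Y) = 2.0855, H(X) = 1.0297, H(Y|X) = 1.0558 (all in nats)

Chain rule: H(X,Y) = H(X) + H(Y|X)

Left side — joint entropy directly:
H(X,Y) = -Σ p(x,y) log p(x,y) = 2.0855 nats

Right side — compute H(Y|X) from the conditional distributions:
P(X) = (1/2, 1/5, 3/10), so H(X) = 1.0297 nats
H(Y|X) = Σ_x P(X=x) · H(Y|X=x):
  P(Y|X=0) = (3/10, 2/5, 3/10), H(Y|X=0) = 1.0889, weight P(X=0) = 1/2
  P(Y|X=1) = (1/4, 1/2, 1/4), H(Y|X=1) = 1.0397, weight P(X=1) = 1/5
  P(Y|X=2) = (1/2, 1/6, 1/3), H(Y|X=2) = 1.0114, weight P(X=2) = 3/10
H(Y|X) = 1.0558 nats

H(X) + H(Y|X) = 1.0297 + 1.0558 = 2.0855 nats

Both sides equal 2.0855 nats. ✓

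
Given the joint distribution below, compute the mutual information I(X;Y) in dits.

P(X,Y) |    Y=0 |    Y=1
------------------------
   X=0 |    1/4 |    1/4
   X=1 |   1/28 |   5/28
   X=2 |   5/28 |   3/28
0.0254 dits

Mutual information: I(X;Y) = H(X) + H(Y) - H(X,Y)

Marginals:
P(X) = (1/2, 3/14, 2/7), H(X) = 0.4493 dits
P(Y) = (13/28, 15/28), H(Y) = 0.2999 dits

Joint entropy: H(X,Y) = 0.7239 dits

I(X;Y) = 0.4493 + 0.2999 - 0.7239 = 0.0254 dits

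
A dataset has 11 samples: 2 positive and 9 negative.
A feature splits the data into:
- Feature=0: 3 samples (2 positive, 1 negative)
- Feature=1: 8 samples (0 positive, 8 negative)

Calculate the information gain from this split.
0.4336 bits

Information Gain = H(Y) - H(Y|Feature)

Before split:
P(positive) = 2/11 = 0.1818
H(Y) = 0.6840 bits

After split:
Feature=0: H = 0.9183 bits (weight = 3/11)
Feature=1: H = 0.0000 bits (weight = 8/11)
H(Y|Feature) = (3/11)×0.9183 + (8/11)×0.0000 = 0.2504 bits

Information Gain = 0.6840 - 0.2504 = 0.4336 bits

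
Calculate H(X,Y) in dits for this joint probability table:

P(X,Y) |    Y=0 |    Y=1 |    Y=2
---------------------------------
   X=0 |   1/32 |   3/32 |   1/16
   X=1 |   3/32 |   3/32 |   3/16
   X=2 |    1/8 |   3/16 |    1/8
0.9098 dits

Joint entropy is H(X,Y) = -Σ_{x,y} p(x,y) log p(x,y).

Summing over all non-zero entries:
H(X,Y) = -[1/32·log_10(1/32) + 3/32·log_10(3/32) + 1/16·log_10(1/16) + 3/32·log_10(3/32) + 3/32·log_10(3/32) + 3/16·log_10(3/16) + 1/8·log_10(1/8) + 3/16·log_10(3/16) + 1/8·log_10(1/8)]
H(X,Y) = 0.9098 dits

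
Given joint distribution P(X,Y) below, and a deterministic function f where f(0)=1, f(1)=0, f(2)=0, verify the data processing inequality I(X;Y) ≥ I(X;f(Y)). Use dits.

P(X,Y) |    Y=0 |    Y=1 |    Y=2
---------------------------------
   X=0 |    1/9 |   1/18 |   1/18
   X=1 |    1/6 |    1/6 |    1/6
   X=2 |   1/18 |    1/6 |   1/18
I(X;Y) = 0.0195, I(X;f(Y)) = 0.0110, inequality holds: 0.0195 ≥ 0.0110

Data Processing Inequality: For any Markov chain X → Y → Z, we have I(X;Y) ≥ I(X;Z).

Here Z = f(Y) is a deterministic function of Y, forming X → Y → Z.

Original I(X;Y) = 0.0195 dits

After applying f:
P(X,Z) where Z=f(Y):
- P(X,Z=0) = P(X,Y=1) + P(X,Y=2)
- P(X,Z=1) = P(X,Y=0)

I(X;Z) = I(X;f(Y)) = 0.0110 dits

Verification: 0.0195 ≥ 0.0110 ✓

Information cannot be created by processing; the function f can only lose information about X.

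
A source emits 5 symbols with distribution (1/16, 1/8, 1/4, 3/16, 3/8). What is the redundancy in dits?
0.0643 dits

Redundancy measures how far a source is from maximum entropy:
R = H_max - H(X)

Maximum entropy for 5 symbols: H_max = log_10(5) = 0.6990 dits
Actual entropy: H(X) = 0.6347 dits
Redundancy: R = 0.6990 - 0.6347 = 0.0643 dits

This redundancy represents potential for compression: the source could be compressed by 0.0643 dits per symbol.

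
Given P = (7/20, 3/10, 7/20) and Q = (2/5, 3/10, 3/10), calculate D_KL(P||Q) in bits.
0.0104 bits

KL divergence: D_KL(P||Q) = Σ p(x) log(p(x)/q(x))

Computing term by term:
  x=0: 7/20 × log_2[(7/20)/(2/5)] = 7/20 × -0.1926 = -0.0674
  x=1: 3/10 × log_2[(3/10)/(3/10)] = 3/10 × 0.0000 = 0.0000
  x=2: 7/20 × log_2[(7/20)/(3/10)] = 7/20 × 0.2224 = 0.0778

D_KL(P||Q) = 0.0104 bits

Note: KL divergence is always non-negative and equals 0 iff P = Q.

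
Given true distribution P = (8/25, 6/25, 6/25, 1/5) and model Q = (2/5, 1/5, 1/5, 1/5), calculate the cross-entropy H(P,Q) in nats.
1.3876 nats

Cross-entropy: H(P,Q) = -Σ p(x) log q(x)

Alternatively: H(P,Q) = H(P) + D_KL(P||Q)
H(P) = 1.3715 nats
D_KL(P||Q) = 0.0161 nats

H(P,Q) = 1.3715 + 0.0161 = 1.3876 nats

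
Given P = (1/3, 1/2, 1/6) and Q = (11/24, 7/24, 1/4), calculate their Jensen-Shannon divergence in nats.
0.0230 nats

Jensen-Shannon divergence is:
JSD(P||Q) = 0.5 × D_KL(P||M) + 0.5 × D_KL(Q||M)
where M = 0.5 × (P + Q) is the mixture distribution.

M = 0.5 × (1/3, 1/2, 1/6) + 0.5 × (11/24, 7/24, 1/4) = (0.395833, 0.395833, 5/24)

D_KL(P||M) = 0.0223 nats
D_KL(Q||M) = 0.0237 nats

JSD(P||Q) = 0.5 × 0.0223 + 0.5 × 0.0237 = 0.0230 nats

Unlike KL divergence, JSD is symmetric and bounded: 0 ≤ JSD ≤ log(2).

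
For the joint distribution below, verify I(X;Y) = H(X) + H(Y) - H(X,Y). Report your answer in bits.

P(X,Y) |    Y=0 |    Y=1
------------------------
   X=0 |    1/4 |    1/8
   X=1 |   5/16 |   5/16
I(X;Y) = 0.0193 bits

Mutual information has multiple equivalent forms:
- I(X;Y) = H(X) - H(X|Y)
- I(X;Y) = H(Y) - H(Y|X)
- I(X;Y) = H(X) + H(Y) - H(X,Y)

Computing all quantities:
H(X) = 0.9544, H(Y) = 0.9887, H(X,Y) = 1.9238
H(X|Y) = 0.9351, H(Y|X) = 0.9694

Verification:
H(X) - H(X|Y) = 0.9544 - 0.9351 = 0.0193
H(Y) - H(Y|X) = 0.9887 - 0.9694 = 0.0193
H(X) + H(Y) - H(X,Y) = 0.9544 + 0.9887 - 1.9238 = 0.0193

All forms give I(X;Y) = 0.0193 bits. ✓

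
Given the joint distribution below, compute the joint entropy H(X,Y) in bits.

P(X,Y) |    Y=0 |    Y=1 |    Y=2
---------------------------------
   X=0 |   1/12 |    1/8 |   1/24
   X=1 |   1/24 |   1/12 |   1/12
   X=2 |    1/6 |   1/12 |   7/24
2.9014 bits

Joint entropy is H(X,Y) = -Σ_{x,y} p(x,y) log p(x,y).

Summing over all non-zero entries:
H(X,Y) = -[1/12·log_2(1/12) + 1/8·log_2(1/8) + 1/24·log_2(1/24) + 1/24·log_2(1/24) + 1/12·log_2(1/12) + 1/12·log_2(1/12) + 1/6·log_2(1/6) + 1/12·log_2(1/12) + 7/24·log_2(7/24)]
H(X,Y) = 2.9014 bits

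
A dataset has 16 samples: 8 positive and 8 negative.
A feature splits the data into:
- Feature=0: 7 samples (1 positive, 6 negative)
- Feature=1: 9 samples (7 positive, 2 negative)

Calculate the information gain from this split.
0.3113 bits

Information Gain = H(Y) - H(Y|Feature)

Before split:
P(positive) = 8/16 = 0.5000
H(Y) = 1.0000 bits

After split:
Feature=0: H = 0.5917 bits (weight = 7/16)
Feature=1: H = 0.7642 bits (weight = 9/16)
H(Y|Feature) = (7/16)×0.5917 + (9/16)×0.7642 = 0.6887 bits

Information Gain = 1.0000 - 0.6887 = 0.3113 bits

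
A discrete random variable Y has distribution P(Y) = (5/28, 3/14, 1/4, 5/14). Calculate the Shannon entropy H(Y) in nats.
1.3520 nats

Shannon entropy is H(X) = -Σ p(x) log p(x).

For P = (5/28, 3/14, 1/4, 5/14):
H = -5/28 × log_e(5/28) -3/14 × log_e(3/14) -1/4 × log_e(1/4) -5/14 × log_e(5/14)
H = 1.3520 nats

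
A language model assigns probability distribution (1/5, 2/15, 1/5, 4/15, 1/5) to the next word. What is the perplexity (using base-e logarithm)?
4.8880

Perplexity is e^H (or exp(H) for natural log).

First, H = -Σ p log p = 1.5868 nats
Perplexity = e^1.5868 = 4.8880

Interpretation: The model's uncertainty is equivalent to choosing uniformly among 4.9 options.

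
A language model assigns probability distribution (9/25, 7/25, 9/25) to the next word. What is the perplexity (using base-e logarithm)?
2.9803

Perplexity is e^H (or exp(H) for natural log).

First, H = -Σ p log p = 1.0920 nats
Perplexity = e^1.0920 = 2.9803

Interpretation: The model's uncertainty is equivalent to choosing uniformly among 3.0 options.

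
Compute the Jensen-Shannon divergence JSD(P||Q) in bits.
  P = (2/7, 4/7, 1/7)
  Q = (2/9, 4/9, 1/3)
0.0369 bits

Jensen-Shannon divergence is:
JSD(P||Q) = 0.5 × D_KL(P||M) + 0.5 × D_KL(Q||M)
where M = 0.5 × (P + Q) is the mixture distribution.

M = 0.5 × (2/7, 4/7, 1/7) + 0.5 × (2/9, 4/9, 1/3) = (0.253968, 0.507937, 5/21)

D_KL(P||M) = 0.0404 bits
D_KL(Q||M) = 0.0334 bits

JSD(P||Q) = 0.5 × 0.0404 + 0.5 × 0.0334 = 0.0369 bits

Unlike KL divergence, JSD is symmetric and bounded: 0 ≤ JSD ≤ log(2).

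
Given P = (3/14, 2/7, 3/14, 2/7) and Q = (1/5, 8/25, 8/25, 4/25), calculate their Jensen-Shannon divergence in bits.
0.0214 bits

Jensen-Shannon divergence is:
JSD(P||Q) = 0.5 × D_KL(P||M) + 0.5 × D_KL(Q||M)
where M = 0.5 × (P + Q) is the mixture distribution.

M = 0.5 × (3/14, 2/7, 3/14, 2/7) + 0.5 × (1/5, 8/25, 8/25, 4/25) = (0.207143, 0.302857, 0.267143, 0.222857)

D_KL(P||M) = 0.0207 bits
D_KL(Q||M) = 0.0222 bits

JSD(P||Q) = 0.5 × 0.0207 + 0.5 × 0.0222 = 0.0214 bits

Unlike KL divergence, JSD is symmetric and bounded: 0 ≤ JSD ≤ log(2).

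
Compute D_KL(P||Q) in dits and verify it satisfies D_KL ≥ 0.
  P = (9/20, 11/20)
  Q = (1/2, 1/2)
0.0022 dits

KL divergence satisfies the Gibbs inequality: D_KL(P||Q) ≥ 0 for all distributions P, Q.

D_KL(P||Q) = Σ p(x) log(p(x)/q(x))
Term by term:
  x=0: 9/20 × log_10[(9/20)/(1/2)] = -0.0206
  x=1: 11/20 × log_10[(11/20)/(1/2)] = 0.0228
D_KL(P||Q) = 0.0022 dits

D_KL(P||Q) = 0.0022 ≥ 0 ✓

This non-negativity is a fundamental property: relative entropy cannot be negative because it measures how different Q is from P.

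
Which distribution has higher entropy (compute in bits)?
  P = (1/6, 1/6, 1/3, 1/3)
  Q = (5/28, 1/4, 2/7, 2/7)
Q

Computing entropies in bits:
H(P) = 1.9183
H(Q) = 1.9766

Distribution Q has higher entropy.

Intuition: The distribution closer to uniform (more spread out) has higher entropy.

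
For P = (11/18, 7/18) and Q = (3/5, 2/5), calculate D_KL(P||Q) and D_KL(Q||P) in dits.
D_KL(P||Q) = 0.0001, D_KL(Q||P) = 0.0001

KL divergence is not symmetric: D_KL(P||Q) ≠ D_KL(Q||P) in general.

D_KL(P||Q) = 0.0001 dits
D_KL(Q||P) = 0.0001 dits

In this case they happen to be equal (to 4 decimal places).

This asymmetry is why KL divergence is not a true distance metric.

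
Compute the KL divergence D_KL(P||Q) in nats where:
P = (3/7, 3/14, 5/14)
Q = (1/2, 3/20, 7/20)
0.0176 nats

KL divergence: D_KL(P||Q) = Σ p(x) log(p(x)/q(x))

Computing term by term:
  x=0: 3/7 × log_e[(3/7)/(1/2)] = 3/7 × -0.1542 = -0.0661
  x=1: 3/14 × log_e[(3/14)/(3/20)] = 3/14 × 0.3567 = 0.0764
  x=2: 5/14 × log_e[(5/14)/(7/20)] = 5/14 × 0.0202 = 0.0072

D_KL(P||Q) = 0.0176 nats

Note: KL divergence is always non-negative and equals 0 iff P = Q.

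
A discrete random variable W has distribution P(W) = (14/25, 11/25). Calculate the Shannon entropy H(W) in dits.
0.2979 dits

Shannon entropy is H(X) = -Σ p(x) log p(x).

For P = (14/25, 11/25):
H = -14/25 × log_10(14/25) -11/25 × log_10(11/25)
H = 0.2979 dits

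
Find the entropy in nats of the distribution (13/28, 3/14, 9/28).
1.0511 nats

Shannon entropy is H(X) = -Σ p(x) log p(x).

For P = (13/28, 3/14, 9/28):
H = -13/28 × log_e(13/28) -3/14 × log_e(3/14) -9/28 × log_e(9/28)
H = 1.0511 nats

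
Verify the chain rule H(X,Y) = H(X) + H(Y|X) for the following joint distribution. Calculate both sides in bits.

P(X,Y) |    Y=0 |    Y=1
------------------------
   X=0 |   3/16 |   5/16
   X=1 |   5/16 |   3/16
H(X,Y) = 1.9544, H(X) = 1.0000, H(Y|X) = 0.9544 (all in bits)

Chain rule: H(X,Y) = H(X) + H(Y|X)

Left side — joint entropy directly:
H(X,Y) = -Σ p(x,y) log p(x,y) = 1.9544 bits

Right side — compute H(Y|X) from the conditional distributions:
P(X) = (1/2, 1/2), so H(X) = 1.0000 bits
H(Y|X) = Σ_x P(X=x) · H(Y|X=x):
  P(Y|X=0) = (3/8, 5/8), H(Y|X=0) = 0.9544, weight P(X=0) = 1/2
  P(Y|X=1) = (5/8, 3/8), H(Y|X=1) = 0.9544, weight P(X=1) = 1/2
H(Y|X) = 0.9544 bits

H(X) + H(Y|X) = 1.0000 + 0.9544 = 1.9544 bits

Both sides equal 1.9544 bits. ✓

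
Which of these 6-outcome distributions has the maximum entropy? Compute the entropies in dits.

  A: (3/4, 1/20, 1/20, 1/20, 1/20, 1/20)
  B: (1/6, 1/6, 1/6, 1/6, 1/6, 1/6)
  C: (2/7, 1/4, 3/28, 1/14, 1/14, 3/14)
B

For a discrete distribution over n outcomes, entropy is maximized by the uniform distribution.

Computing entropies:
H(A) = 0.4190 dits
H(B) = 0.7782 dits
H(C) = 0.7170 dits

The uniform distribution (where all probabilities equal 1/6) achieves the maximum entropy of log_10(6) = 0.7782 dits.

Distribution B has the highest entropy.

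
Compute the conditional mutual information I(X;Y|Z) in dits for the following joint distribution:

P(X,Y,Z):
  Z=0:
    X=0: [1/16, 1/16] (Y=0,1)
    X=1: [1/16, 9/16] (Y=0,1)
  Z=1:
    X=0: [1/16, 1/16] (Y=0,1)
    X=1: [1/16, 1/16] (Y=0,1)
0.0209 dits

Conditional mutual information: I(X;Y|Z) = H(X|Z) + H(Y|Z) - H(X,Y|Z)

H(Z) = 0.2442
H(X,Z) = 0.4662 → H(X|Z) = 0.2220
H(Y,Z) = 0.4662 → H(Y|Z) = 0.2220
H(X,Y,Z) = 0.6674 → H(X,Y|Z) = 0.4231

I(X;Y|Z) = 0.2220 + 0.2220 - 0.4231 = 0.0209 dits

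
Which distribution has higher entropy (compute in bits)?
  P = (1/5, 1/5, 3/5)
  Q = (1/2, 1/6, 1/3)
Q

Computing entropies in bits:
H(P) = 1.3710
H(Q) = 1.4591

Distribution Q has higher entropy.

Intuition: The distribution closer to uniform (more spread out) has higher entropy.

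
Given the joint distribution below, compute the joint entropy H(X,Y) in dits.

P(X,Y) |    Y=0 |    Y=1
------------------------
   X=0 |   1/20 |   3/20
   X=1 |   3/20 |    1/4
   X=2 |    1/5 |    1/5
0.7423 dits

Joint entropy is H(X,Y) = -Σ_{x,y} p(x,y) log p(x,y).

Summing over all non-zero entries:
H(X,Y) = -[1/20·log_10(1/20) + 3/20·log_10(3/20) + 3/20·log_10(3/20) + 1/4·log_10(1/4) + 1/5·log_10(1/5) + 1/5·log_10(1/5)]
H(X,Y) = 0.7423 dits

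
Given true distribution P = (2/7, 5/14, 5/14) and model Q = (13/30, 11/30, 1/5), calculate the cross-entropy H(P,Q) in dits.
0.5090 dits

Cross-entropy: H(P,Q) = -Σ p(x) log q(x)

Alternatively: H(P,Q) = H(P) + D_KL(P||Q)
H(P) = 0.4748 dits
D_KL(P||Q) = 0.0342 dits

H(P,Q) = 0.4748 + 0.0342 = 0.5090 dits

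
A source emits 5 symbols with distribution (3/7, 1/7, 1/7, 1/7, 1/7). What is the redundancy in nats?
0.1344 nats

Redundancy measures how far a source is from maximum entropy:
R = H_max - H(X)

Maximum entropy for 5 symbols: H_max = log_e(5) = 1.6094 nats
Actual entropy: H(X) = 1.4751 nats
Redundancy: R = 1.6094 - 1.4751 = 0.1344 nats

This redundancy represents potential for compression: the source could be compressed by 0.1344 nats per symbol.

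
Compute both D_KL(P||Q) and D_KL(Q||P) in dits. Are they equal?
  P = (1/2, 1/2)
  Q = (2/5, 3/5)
D_KL(P||Q) = 0.0089, D_KL(Q||P) = 0.0087

KL divergence is not symmetric: D_KL(P||Q) ≠ D_KL(Q||P) in general.

D_KL(P||Q) = 0.0089 dits
D_KL(Q||P) = 0.0087 dits

No, they are not equal!

This asymmetry is why KL divergence is not a true distance metric.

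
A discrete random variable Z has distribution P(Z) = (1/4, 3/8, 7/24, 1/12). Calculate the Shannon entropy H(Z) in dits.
0.5563 dits

Shannon entropy is H(X) = -Σ p(x) log p(x).

For P = (1/4, 3/8, 7/24, 1/12):
H = -1/4 × log_10(1/4) -3/8 × log_10(3/8) -7/24 × log_10(7/24) -1/12 × log_10(1/12)
H = 0.5563 dits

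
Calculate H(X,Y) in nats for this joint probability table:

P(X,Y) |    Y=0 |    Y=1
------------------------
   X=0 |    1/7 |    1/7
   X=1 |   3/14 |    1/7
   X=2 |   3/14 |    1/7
1.7721 nats

Joint entropy is H(X,Y) = -Σ_{x,y} p(x,y) log p(x,y).

Summing over all non-zero entries:
H(X,Y) = -[1/7·log_e(1/7) + 1/7·log_e(1/7) + 3/14·log_e(3/14) + 1/7·log_e(1/7) + 3/14·log_e(3/14) + 1/7·log_e(1/7)]
H(X,Y) = 1.7721 nats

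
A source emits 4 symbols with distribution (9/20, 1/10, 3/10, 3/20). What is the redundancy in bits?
0.2178 bits

Redundancy measures how far a source is from maximum entropy:
R = H_max - H(X)

Maximum entropy for 4 symbols: H_max = log_2(4) = 2.0000 bits
Actual entropy: H(X) = 1.7822 bits
Redundancy: R = 2.0000 - 1.7822 = 0.2178 bits

This redundancy represents potential for compression: the source could be compressed by 0.2178 bits per symbol.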